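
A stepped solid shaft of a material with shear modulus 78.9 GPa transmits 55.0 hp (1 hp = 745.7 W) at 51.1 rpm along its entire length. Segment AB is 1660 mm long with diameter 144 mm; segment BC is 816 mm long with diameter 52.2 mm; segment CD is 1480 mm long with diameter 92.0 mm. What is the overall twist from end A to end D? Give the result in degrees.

7.62°

ω = 2π·51.1/60 = 5.351 rad/s, so T = P/ω = 55.0×745.7 / 5.351 = 7664 N·m.
J_AB = π(0.144)⁴/32 = 4.22×10^-5 m⁴; J_BC = π(0.0522)⁴/32 = 7.29×10^-7 m⁴; J_CD = π(0.0920)⁴/32 = 7.03×10^-6 m⁴.
θ = (T/G)·Σ L_i/J_i = (7664/78.9×10⁹)·(1.66/4.22×10^-5 + 0.816/7.29×10^-7 + 1.48/7.03×10^-6) = 0.1330 rad.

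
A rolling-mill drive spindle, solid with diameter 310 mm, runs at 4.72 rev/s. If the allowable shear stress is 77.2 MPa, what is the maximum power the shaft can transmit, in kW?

13400 kW

J = πd⁴/32 = π(0.310)⁴/32 = 9.067×10^-4 m⁴.
T_max = τ_allow·J/r = 7.72×10^7 × 9.067×10^-4 / 0.155 = 451600 N·m.
ω = 2π·4.72 = 29.66 rad/s, so P_max = T_max·ω = 1.339×10^7 W.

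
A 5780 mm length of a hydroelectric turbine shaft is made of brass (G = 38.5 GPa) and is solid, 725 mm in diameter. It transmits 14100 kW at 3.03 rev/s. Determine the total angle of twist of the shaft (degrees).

0.235°

ω = 2π·3.03 = 19.04 rad/s, so T = P/ω = 14100×10³ / 19.04 = 740600 N·m.
J = πd⁴/32 = π(0.725)⁴/32 = 0.02712 m⁴.
θ = T·L/(G·J) = 740600 × 5.78 / (38.5×10⁹ × 0.02712) = 4.099×10^-3 rad.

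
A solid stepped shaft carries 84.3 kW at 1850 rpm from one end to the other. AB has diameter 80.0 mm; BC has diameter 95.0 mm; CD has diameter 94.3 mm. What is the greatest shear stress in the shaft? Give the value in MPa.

ω = 2π·1850/60 = 193.7 rad/s, so T = P/ω = 84.3×10³ / 193.7 = 435.1 N·m.
Under the same torque, τ_max = 16T/(πd³) is largest where d is smallest — segment AB (d = 80.0 mm).
τ_max = 16·435.1/(π·(0.0800)³) = 4.328×10^6 Pa.

4.33 MPa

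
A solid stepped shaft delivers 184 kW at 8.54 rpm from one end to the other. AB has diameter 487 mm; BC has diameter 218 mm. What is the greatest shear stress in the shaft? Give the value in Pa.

ω = 2π·8.54/60 = 0.8943 rad/s, so T = P/ω = 184×10³ / 0.8943 = 205700 N·m.
Under the same torque, τ_max = 16T/(πd³) is largest where d is smallest — segment BC (d = 218 mm).
τ_max = 16·205700/(π·(0.218)³) = 1.011×10^8 Pa.

1.01e8 Pa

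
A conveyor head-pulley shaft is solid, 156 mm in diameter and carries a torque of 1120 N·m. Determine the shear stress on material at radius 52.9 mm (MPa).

1.02 MPa

J = πd⁴/32 = π(0.156)⁴/32 = 5.814×10^-5 m⁴.
Shear stress varies linearly with radius: τ = T·r/J = 1120 × 0.0529 / 5.814×10^-5 = 1.019×10^6 Pa.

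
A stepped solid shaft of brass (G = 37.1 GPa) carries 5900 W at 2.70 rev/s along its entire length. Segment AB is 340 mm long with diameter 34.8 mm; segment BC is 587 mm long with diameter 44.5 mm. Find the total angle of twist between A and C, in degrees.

ω = 2π·2.70 = 16.96 rad/s, so T = P/ω = 5900 / 16.96 = 347.8 N·m.
J_AB = π(0.0348)⁴/32 = 1.44×10^-7 m⁴; J_BC = π(0.0445)⁴/32 = 3.85×10^-7 m⁴.
θ = (T/G)·Σ L_i/J_i = (347.8/37.1×10⁹)·(0.340/1.44×10^-7 + 0.587/3.85×10^-7) = 0.03643 rad.

2.09°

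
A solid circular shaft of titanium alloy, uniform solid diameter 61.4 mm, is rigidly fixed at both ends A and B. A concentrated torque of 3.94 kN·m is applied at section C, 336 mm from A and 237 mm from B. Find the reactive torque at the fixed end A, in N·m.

1630 N·m

With uniform GJ and both ends fixed, compatibility θ_AC = θ_CB gives T_A·a = T_B·b, together with T_A + T_B = T₀.
T_A = T₀·b/(a+b) = 3940·237/573.0 = 1630 N·m; T_B = 2310 N·m.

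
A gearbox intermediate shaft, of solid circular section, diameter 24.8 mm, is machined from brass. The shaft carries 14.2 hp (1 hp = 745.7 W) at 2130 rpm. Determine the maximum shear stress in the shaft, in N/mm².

ω = 2π·2130/60 = 223.1 rad/s, so T = P/ω = 14.2×745.7 / 223.1 = 47.47 N·m.
J = πd⁴/32 = π(0.0248)⁴/32 = 3.714×10^-8 m⁴.
τ_max = T·r/J = 47.47 × 0.0124 / 3.714×10^-8 = 1.585×10^7 Pa.

15.9 N/mm²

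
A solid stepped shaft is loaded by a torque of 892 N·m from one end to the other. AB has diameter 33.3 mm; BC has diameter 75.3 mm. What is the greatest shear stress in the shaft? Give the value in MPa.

Under the same torque, τ_max = 16T/(πd³) is largest where d is smallest — segment AB (d = 33.3 mm).
τ_max = 16·892.0/(π·(0.0333)³) = 1.230×10^8 Pa.

123 MPa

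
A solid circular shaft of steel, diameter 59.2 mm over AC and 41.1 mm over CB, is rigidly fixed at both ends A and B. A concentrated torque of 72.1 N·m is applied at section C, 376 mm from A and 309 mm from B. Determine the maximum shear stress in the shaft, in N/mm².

1.38 N/mm²

Compatibility: T_A·a/J_AC = T_B·b/J_CB with T_A + T_B = T₀.
J_AC = 1.21×10^-6 m⁴, J_CB = 2.80×10^-7 m⁴, so T_A = T₀·(J_AC/a)/((J_AC/a)+(J_CB/b)) = 56.21 N·m, T_B = 15.89 N·m.
τ in each portion: τ_AC = 1.38×10^6 Pa, τ_CB = 1.17×10^6 Pa; maximum is in AC.
τ_max = T_AC·r/J = 56.21·0.0296/1.21×10^-6 = 1.380×10^6 Pa.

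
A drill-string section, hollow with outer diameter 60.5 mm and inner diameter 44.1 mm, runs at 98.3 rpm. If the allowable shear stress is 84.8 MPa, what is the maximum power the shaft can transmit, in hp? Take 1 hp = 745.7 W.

36.5 hp

J = π(d_o⁴ − d_i⁴)/32 = π(0.0605⁴ − 0.0441⁴)/32 = 9.440×10^-7 m⁴.
T_max = τ_allow·J/r = 8.48×10^7 × 9.440×10^-7 / 0.0302 = 2646 N·m.
ω = 2π·98.3/60 = 10.29 rad/s, so P_max = T_max·ω = 2.724×10^4 W.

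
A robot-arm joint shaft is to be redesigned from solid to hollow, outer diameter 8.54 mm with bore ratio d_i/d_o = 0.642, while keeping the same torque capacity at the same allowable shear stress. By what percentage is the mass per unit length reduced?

33.4 %

Equal τ_max and T ⇒ the solid shaft needs d_s³ = d_o³(1−k⁴), so d_s = 8.54·(1−0.642⁴)^(1/3) = 8.026 mm.
Area ratio A_h/A_s = d_o²(1−k²)/d_s² = (1−k²)/(1−k⁴)^(2/3) = 0.6655.
Mass saving = 1 − 0.6655 = 33.4 %.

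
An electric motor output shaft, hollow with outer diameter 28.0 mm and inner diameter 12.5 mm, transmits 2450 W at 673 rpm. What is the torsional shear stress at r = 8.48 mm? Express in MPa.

5.09 MPa

ω = 2π·673/60 = 70.48 rad/s, so T = P/ω = 2450 / 70.48 = 34.76 N·m.
J = π(d_o⁴ − d_i⁴)/32 = π(0.0280⁴ − 0.0125⁴)/32 = 5.795×10^-8 m⁴.
Shear stress varies linearly with radius: τ = T·r/J = 34.76 × 0.00848 / 5.795×10^-8 = 5.087×10^6 Pa.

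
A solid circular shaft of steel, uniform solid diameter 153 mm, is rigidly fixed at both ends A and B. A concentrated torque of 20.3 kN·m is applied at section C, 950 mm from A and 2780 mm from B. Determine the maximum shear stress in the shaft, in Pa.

2.15e7 Pa

With uniform GJ and both ends fixed, compatibility θ_AC = θ_CB gives T_A·a = T_B·b, together with T_A + T_B = T₀.
T_A = T₀·b/(a+b) = 20300·2780/3730 = 15130 N·m; T_B = 5170 N·m.
τ in each portion: τ_AC = 2.15×10^7 Pa, τ_CB = 7.35×10^6 Pa; maximum is in AC.
τ_max = T_AC·r/J = 15130·0.0765/5.38×10^-5 = 2.151×10^7 Pa.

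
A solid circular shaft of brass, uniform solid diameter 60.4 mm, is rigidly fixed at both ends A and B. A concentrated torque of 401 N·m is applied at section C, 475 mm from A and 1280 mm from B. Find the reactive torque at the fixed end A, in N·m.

With uniform GJ and both ends fixed, compatibility θ_AC = θ_CB gives T_A·a = T_B·b, together with T_A + T_B = T₀.
T_A = T₀·b/(a+b) = 401.0·1280/1755 = 292.5 N·m; T_B = 108.5 N·m.

292 N·m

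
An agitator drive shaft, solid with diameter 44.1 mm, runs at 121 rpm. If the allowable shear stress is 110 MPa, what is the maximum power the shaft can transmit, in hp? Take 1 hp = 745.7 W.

31.5 hp

J = πd⁴/32 = π(0.0441)⁴/32 = 3.713×10^-7 m⁴.
T_max = τ_allow·J/r = 1.10×10^8 × 3.713×10^-7 / 0.0221 = 1852 N·m.
ω = 2π·121/60 = 12.67 rad/s, so P_max = T_max·ω = 2.347×10^4 W.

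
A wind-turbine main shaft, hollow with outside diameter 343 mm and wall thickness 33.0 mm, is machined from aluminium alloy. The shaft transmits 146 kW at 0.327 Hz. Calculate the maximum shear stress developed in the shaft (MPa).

15.6 MPa

ω = 2π·0.327 = 2.055 rad/s, so T = P/ω = 146×10³ / 2.055 = 71060 N·m.
J = π(d_o⁴ − d_i⁴)/32 = π(0.343⁴ − 0.277⁴)/32 = 7.809×10^-4 m⁴.
τ_max = T·r/J = 71060 × 0.172 / 7.809×10^-4 = 1.561×10^7 Pa.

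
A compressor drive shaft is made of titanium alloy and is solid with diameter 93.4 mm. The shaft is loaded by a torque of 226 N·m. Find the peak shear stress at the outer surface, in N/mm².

J = πd⁴/32 = π(0.0934)⁴/32 = 7.471×10^-6 m⁴.
τ_max = T·r/J = 226.0 × 0.0467 / 7.471×10^-6 = 1.413×10^6 Pa.

1.41 N/mm²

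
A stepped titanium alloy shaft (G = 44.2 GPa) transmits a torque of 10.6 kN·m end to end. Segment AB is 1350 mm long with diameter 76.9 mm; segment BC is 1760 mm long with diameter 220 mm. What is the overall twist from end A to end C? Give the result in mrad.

96.1 mrad

J_AB = π(0.0769)⁴/32 = 3.43×10^-6 m⁴; J_BC = π(0.220)⁴/32 = 2.30×10^-4 m⁴.
θ = (T/G)·Σ L_i/J_i = (10600/44.2×10⁹)·(1.35/3.43×10^-6 + 1.76/2.30×10^-4) = 0.09614 rad.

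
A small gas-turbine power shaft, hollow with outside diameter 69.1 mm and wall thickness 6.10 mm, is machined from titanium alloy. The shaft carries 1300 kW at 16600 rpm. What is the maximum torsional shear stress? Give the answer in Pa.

2.14e7 Pa

ω = 2π·16600/60 = 1738 rad/s, so T = P/ω = 1300×10³ / 1738 = 747.8 N·m.
J = π(d_o⁴ − d_i⁴)/32 = π(0.0691⁴ − 0.0569⁴)/32 = 1.209×10^-6 m⁴.
τ_max = T·r/J = 747.8 × 0.0345 / 1.209×10^-6 = 2.137×10^7 Pa.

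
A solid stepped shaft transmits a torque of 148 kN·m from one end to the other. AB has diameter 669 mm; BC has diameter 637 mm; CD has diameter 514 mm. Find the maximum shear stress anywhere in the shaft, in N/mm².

Under the same torque, τ_max = 16T/(πd³) is largest where d is smallest — segment CD (d = 514 mm).
τ_max = 16·148000/(π·(0.514)³) = 5.551×10^6 Pa.

5.55 N/mm²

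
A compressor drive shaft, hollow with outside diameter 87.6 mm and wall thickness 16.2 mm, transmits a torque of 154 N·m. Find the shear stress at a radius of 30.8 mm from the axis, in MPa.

J = π(d_o⁴ − d_i⁴)/32 = π(0.0876⁴ − 0.0552⁴)/32 = 4.870×10^-6 m⁴.
Shear stress varies linearly with radius: τ = T·r/J = 154.0 × 0.0308 / 4.870×10^-6 = 9.740×10^5 Pa.

0.974 MPa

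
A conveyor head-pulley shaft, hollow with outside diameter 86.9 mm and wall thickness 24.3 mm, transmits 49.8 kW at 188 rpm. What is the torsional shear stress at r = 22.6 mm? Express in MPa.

ω = 2π·188/60 = 19.69 rad/s, so T = P/ω = 49.8×10³ / 19.69 = 2530 N·m.
J = π(d_o⁴ − d_i⁴)/32 = π(0.0869⁴ − 0.0383⁴)/32 = 5.387×10^-6 m⁴.
Shear stress varies linearly with radius: τ = T·r/J = 2530 × 0.0226 / 5.387×10^-6 = 1.061×10^7 Pa.

10.6 MPa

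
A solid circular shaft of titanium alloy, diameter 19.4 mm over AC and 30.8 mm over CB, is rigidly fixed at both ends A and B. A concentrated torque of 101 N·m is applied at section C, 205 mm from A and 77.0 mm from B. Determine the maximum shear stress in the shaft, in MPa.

16.6 MPa

Compatibility: T_A·a/J_AC = T_B·b/J_CB with T_A + T_B = T₀.
J_AC = 1.39×10^-8 m⁴, J_CB = 8.83×10^-8 m⁴, so T_A = T₀·(J_AC/a)/((J_AC/a)+(J_CB/b)) = 5.638 N·m, T_B = 95.36 N·m.
τ in each portion: τ_AC = 3.93×10^6 Pa, τ_CB = 1.66×10^7 Pa; maximum is in CB.
τ_max = T_CB·r/J = 95.36·0.0154/8.83×10^-8 = 1.662×10^7 Pa.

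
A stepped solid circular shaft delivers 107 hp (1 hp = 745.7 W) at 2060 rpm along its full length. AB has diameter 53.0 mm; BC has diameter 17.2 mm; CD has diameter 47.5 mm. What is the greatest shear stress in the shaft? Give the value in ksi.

53.7 ksi

ω = 2π·2060/60 = 215.7 rad/s, so T = P/ω = 107×745.7 / 215.7 = 369.9 N·m.
Under the same torque, τ_max = 16T/(πd³) is largest where d is smallest — segment BC (d = 17.2 mm).
τ_max = 16·369.9/(π·(0.0172)³) = 3.702×10^8 Pa.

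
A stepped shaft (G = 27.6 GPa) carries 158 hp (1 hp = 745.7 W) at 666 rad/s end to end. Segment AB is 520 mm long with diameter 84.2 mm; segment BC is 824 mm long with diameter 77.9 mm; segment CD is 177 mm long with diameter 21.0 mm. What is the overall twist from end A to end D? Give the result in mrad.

61.6 mrad

ω = 666 rad/s, so T = P/ω = 158×745.7 / 666.0 = 176.9 N·m.
J_AB = π(0.0842)⁴/32 = 4.93×10^-6 m⁴; J_BC = π(0.0779)⁴/32 = 3.62×10^-6 m⁴; J_CD = π(0.0210)⁴/32 = 1.91×10^-8 m⁴.
θ = (T/G)·Σ L_i/J_i = (176.9/27.6×10⁹)·(0.520/4.93×10^-6 + 0.824/3.62×10^-6 + 0.177/1.91×10^-8) = 0.06156 rad.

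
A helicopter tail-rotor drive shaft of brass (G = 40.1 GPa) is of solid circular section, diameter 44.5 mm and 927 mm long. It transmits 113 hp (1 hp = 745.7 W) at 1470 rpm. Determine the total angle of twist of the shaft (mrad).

32.9 mrad

ω = 2π·1470/60 = 153.9 rad/s, so T = P/ω = 113×745.7 / 153.9 = 547.4 N·m.
J = πd⁴/32 = π(0.0445)⁴/32 = 3.850×10^-7 m⁴.
θ = T·L/(G·J) = 547.4 × 0.927 / (40.1×10⁹ × 3.850×10^-7) = 0.03287 rad.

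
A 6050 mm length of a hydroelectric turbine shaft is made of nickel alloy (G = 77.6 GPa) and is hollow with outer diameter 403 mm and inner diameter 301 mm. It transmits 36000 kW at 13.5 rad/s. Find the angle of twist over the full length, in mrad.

117 mrad

ω = 13.5 rad/s, so T = P/ω = 36000×10³ / 13.50 = 2.667e6 N·m.
J = π(d_o⁴ − d_i⁴)/32 = π(0.403⁴ − 0.301⁴)/32 = 1.784×10^-3 m⁴.
θ = T·L/(G·J) = 2.667e6 × 6.05 / (77.6×10⁹ × 1.784×10^-3) = 0.1166 rad.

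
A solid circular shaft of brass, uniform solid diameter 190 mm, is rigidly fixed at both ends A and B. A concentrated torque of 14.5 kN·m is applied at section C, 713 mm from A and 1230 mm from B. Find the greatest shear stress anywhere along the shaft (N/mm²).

With uniform GJ and both ends fixed, compatibility θ_AC = θ_CB gives T_A·a = T_B·b, together with T_A + T_B = T₀.
T_A = T₀·b/(a+b) = 14500·1230/1943 = 9179 N·m; T_B = 5321 N·m.
τ in each portion: τ_AC = 6.82×10^6 Pa, τ_CB = 3.95×10^6 Pa; maximum is in AC.
τ_max = T_AC·r/J = 9179·0.0950/1.28×10^-4 = 6.816×10^6 Pa.

6.82 N/mm²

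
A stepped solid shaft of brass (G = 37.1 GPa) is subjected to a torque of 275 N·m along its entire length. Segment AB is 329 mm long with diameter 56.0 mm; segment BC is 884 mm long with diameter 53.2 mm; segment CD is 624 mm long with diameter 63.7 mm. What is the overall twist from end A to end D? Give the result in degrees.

J_AB = π(0.0560)⁴/32 = 9.65×10^-7 m⁴; J_BC = π(0.0532)⁴/32 = 7.86×10^-7 m⁴; J_CD = π(0.0637)⁴/32 = 1.62×10^-6 m⁴.
θ = (T/G)·Σ L_i/J_i = (275.0/37.1×10⁹)·(0.329/9.65×10^-7 + 0.884/7.86×10^-7 + 0.624/1.62×10^-6) = 0.01372 rad.

0.786°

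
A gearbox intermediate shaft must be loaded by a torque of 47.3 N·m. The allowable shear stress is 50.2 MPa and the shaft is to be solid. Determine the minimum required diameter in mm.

16.9 mm

For a solid shaft τ_max = 16T/(πd³), so d = (16T/(π τ_allow))^(1/3) = (16·47.30/(π·5.02×10^7))^(1/3) = 0.01687 m.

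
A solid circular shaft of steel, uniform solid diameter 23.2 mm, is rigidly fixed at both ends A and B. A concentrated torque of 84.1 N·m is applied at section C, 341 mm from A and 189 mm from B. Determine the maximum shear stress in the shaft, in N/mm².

With uniform GJ and both ends fixed, compatibility θ_AC = θ_CB gives T_A·a = T_B·b, together with T_A + T_B = T₀.
T_A = T₀·b/(a+b) = 84.10·189/530.0 = 29.99 N·m; T_B = 54.11 N·m.
τ in each portion: τ_AC = 1.22×10^7 Pa, τ_CB = 2.21×10^7 Pa; maximum is in CB.
τ_max = T_CB·r/J = 54.11·0.0116/2.84×10^-8 = 2.207×10^7 Pa.

22.1 N/mm²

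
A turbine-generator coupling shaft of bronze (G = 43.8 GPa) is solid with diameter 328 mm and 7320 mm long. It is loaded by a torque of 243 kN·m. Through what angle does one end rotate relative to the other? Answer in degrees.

2.05°

J = πd⁴/32 = π(0.328)⁴/32 = 1.136×10^-3 m⁴.
θ = T·L/(G·J) = 243000 × 7.32 / (43.8×10⁹ × 1.136×10^-3) = 0.03574 rad.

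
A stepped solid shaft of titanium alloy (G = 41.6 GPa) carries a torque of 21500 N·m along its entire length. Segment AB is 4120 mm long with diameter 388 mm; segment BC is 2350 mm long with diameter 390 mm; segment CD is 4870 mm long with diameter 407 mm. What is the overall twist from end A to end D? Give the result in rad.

J_AB = π(0.388)⁴/32 = 2.22×10^-3 m⁴; J_BC = π(0.390)⁴/32 = 2.27×10^-3 m⁴; J_CD = π(0.407)⁴/32 = 2.69×10^-3 m⁴.
θ = (T/G)·Σ L_i/J_i = (21500/41.6×10⁹)·(4.12/2.22×10^-3 + 2.35/2.27×10^-3 + 4.87/2.69×10^-3) = 2.426×10^-3 rad.

0.00243 rad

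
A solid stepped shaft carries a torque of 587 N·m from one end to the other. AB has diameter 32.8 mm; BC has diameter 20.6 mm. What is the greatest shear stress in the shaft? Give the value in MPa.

342 MPa

Under the same torque, τ_max = 16T/(πd³) is largest where d is smallest — segment BC (d = 20.6 mm).
τ_max = 16·587.0/(π·(0.0206)³) = 3.420×10^8 Pa.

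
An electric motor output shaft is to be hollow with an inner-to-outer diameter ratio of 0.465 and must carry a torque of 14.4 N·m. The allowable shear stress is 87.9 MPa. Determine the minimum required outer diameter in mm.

9.57 mm

For a hollow shaft with d_i/d_o = 0.465: τ_max = 16T/(π d_o³ (1−k⁴)), so d_o = [16T/(π τ_allow (1−k⁴))]^(1/3) = [16·14.40/(π·8.79×10^7·0.9532)]^(1/3) = 0.009566 m.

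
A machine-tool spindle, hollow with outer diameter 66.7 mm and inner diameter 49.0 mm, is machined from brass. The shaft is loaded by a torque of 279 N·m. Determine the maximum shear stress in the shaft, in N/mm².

6.76 N/mm²

J = π(d_o⁴ − d_i⁴)/32 = π(0.0667⁴ − 0.0490⁴)/32 = 1.377×10^-6 m⁴.
τ_max = T·r/J = 279.0 × 0.0334 / 1.377×10^-6 = 6.756×10^6 Pa.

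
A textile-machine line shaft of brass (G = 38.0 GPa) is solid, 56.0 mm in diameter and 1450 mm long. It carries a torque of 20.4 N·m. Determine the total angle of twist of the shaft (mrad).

J = πd⁴/32 = π(0.0560)⁴/32 = 9.655×10^-7 m⁴.
θ = T·L/(G·J) = 20.40 × 1.45 / (38.0×10⁹ × 9.655×10^-7) = 8.062×10^-4 rad.

0.806 mrad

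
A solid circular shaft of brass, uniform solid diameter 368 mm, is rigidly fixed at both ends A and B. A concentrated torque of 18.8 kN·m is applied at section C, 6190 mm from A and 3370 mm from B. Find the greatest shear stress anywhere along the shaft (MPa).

With uniform GJ and both ends fixed, compatibility θ_AC = θ_CB gives T_A·a = T_B·b, together with T_A + T_B = T₀.
T_A = T₀·b/(a+b) = 18800·3370/9560 = 6627 N·m; T_B = 12170 N·m.
τ in each portion: τ_AC = 6.77×10^5 Pa, τ_CB = 1.24×10^6 Pa; maximum is in CB.
τ_max = T_CB·r/J = 12170·0.184/1.80×10^-3 = 1.244×10^6 Pa.

1.24 MPa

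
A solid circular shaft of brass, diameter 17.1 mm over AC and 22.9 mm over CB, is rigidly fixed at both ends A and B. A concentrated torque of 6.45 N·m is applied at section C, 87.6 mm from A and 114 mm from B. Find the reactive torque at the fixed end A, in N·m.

1.86 N·m

Compatibility: T_A·a/J_AC = T_B·b/J_CB with T_A + T_B = T₀.
J_AC = 8.39×10^-9 m⁴, J_CB = 2.70×10^-8 m⁴, so T_A = T₀·(J_AC/a)/((J_AC/a)+(J_CB/b)) = 1.858 N·m, T_B = 4.592 N·m.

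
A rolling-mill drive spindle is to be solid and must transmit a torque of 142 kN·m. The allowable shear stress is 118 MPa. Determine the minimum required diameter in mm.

183 mm

For a solid shaft τ_max = 16T/(πd³), so d = (16T/(π τ_allow))^(1/3) = (16·142000/(π·1.18×10^8))^(1/3) = 0.1830 m.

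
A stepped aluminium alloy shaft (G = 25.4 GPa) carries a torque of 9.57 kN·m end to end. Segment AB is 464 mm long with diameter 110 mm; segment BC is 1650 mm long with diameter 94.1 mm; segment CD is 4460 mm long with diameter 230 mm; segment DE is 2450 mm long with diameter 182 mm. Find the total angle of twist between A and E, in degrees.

6.17°

J_AB = π(0.110)⁴/32 = 1.44×10^-5 m⁴; J_BC = π(0.0941)⁴/32 = 7.70×10^-6 m⁴; J_CD = π(0.230)⁴/32 = 2.75×10^-4 m⁴; J_DE = π(0.182)⁴/32 = 1.08×10^-4 m⁴.
θ = (T/G)·Σ L_i/J_i = (9570/25.4×10⁹)·(0.464/1.44×10^-5 + 1.65/7.70×10^-6 + 4.46/2.75×10^-4 + 2.45/1.08×10^-4) = 0.1076 rad.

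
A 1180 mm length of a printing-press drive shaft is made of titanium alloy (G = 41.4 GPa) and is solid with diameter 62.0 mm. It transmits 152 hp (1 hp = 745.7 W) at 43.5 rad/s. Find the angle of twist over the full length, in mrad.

ω = 43.5 rad/s, so T = P/ω = 152×745.7 / 43.50 = 2606 N·m.
J = πd⁴/32 = π(0.0620)⁴/32 = 1.451×10^-6 m⁴.
θ = T·L/(G·J) = 2606 × 1.18 / (41.4×10⁹ × 1.451×10^-6) = 0.05120 rad.

51.2 mrad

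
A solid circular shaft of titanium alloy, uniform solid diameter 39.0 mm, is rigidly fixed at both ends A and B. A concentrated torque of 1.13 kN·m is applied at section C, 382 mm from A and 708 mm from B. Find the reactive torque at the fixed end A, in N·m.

734 N·m

With uniform GJ and both ends fixed, compatibility θ_AC = θ_CB gives T_A·a = T_B·b, together with T_A + T_B = T₀.
T_A = T₀·b/(a+b) = 1130·708/1090 = 734.0 N·m; T_B = 396.0 N·m.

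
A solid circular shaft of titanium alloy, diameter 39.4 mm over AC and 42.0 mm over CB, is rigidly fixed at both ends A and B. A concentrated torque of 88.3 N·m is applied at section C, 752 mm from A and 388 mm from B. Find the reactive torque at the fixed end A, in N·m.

25.2 N·m

Compatibility: T_A·a/J_AC = T_B·b/J_CB with T_A + T_B = T₀.
J_AC = 2.37×10^-7 m⁴, J_CB = 3.05×10^-7 m⁴, so T_A = T₀·(J_AC/a)/((J_AC/a)+(J_CB/b)) = 25.21 N·m, T_B = 63.09 N·m.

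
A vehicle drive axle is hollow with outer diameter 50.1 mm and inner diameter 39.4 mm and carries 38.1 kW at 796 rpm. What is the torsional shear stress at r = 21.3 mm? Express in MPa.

ω = 2π·796/60 = 83.36 rad/s, so T = P/ω = 38.1×10³ / 83.36 = 457.1 N·m.
J = π(d_o⁴ − d_i⁴)/32 = π(0.0501⁴ − 0.0394⁴)/32 = 3.819×10^-7 m⁴.
Shear stress varies linearly with radius: τ = T·r/J = 457.1 × 0.0213 / 3.819×10^-7 = 2.549×10^7 Pa.

25.5 MPa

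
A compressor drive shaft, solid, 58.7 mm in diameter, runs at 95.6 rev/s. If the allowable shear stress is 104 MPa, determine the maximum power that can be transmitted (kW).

J = πd⁴/32 = π(0.0587)⁴/32 = 1.166×10^-6 m⁴.
T_max = τ_allow·J/r = 1.04×10^8 × 1.166×10^-6 / 0.0294 = 4130 N·m.
ω = 2π·95.6 = 600.7 rad/s, so P_max = T_max·ω = 2.481×10^6 W.

2480 kW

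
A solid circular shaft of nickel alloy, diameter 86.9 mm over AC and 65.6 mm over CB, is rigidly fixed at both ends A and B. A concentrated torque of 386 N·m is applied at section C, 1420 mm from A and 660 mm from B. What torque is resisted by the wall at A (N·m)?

Compatibility: T_A·a/J_AC = T_B·b/J_CB with T_A + T_B = T₀.
J_AC = 5.60×10^-6 m⁴, J_CB = 1.82×10^-6 m⁴, so T_A = T₀·(J_AC/a)/((J_AC/a)+(J_CB/b)) = 227.2 N·m, T_B = 158.8 N·m.

227 N·m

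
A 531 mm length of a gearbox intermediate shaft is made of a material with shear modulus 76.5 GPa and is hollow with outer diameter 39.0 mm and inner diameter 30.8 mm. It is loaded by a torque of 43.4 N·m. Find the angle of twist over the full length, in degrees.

0.124°

J = π(d_o⁴ − d_i⁴)/32 = π(0.0390⁴ − 0.0308⁴)/32 = 1.388×10^-7 m⁴.
θ = T·L/(G·J) = 43.40 × 0.531 / (76.5×10⁹ × 1.388×10^-7) = 2.171×10^-3 rad.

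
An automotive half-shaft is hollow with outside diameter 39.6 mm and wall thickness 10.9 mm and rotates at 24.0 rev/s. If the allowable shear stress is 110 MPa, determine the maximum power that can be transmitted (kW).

J = π(d_o⁴ − d_i⁴)/32 = π(0.0396⁴ − 0.0178⁴)/32 = 2.316×10^-7 m⁴.
T_max = τ_allow·J/r = 1.10×10^8 × 2.316×10^-7 / 0.0198 = 1286 N·m.
ω = 2π·24.0 = 150.8 rad/s, so P_max = T_max·ω = 1.940×10^5 W.

194 kW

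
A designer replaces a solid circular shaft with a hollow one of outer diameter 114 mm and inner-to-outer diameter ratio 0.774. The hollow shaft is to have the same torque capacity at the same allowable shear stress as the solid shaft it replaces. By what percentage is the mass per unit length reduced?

46.1 %

Equal τ_max and T ⇒ the solid shaft needs d_s³ = d_o³(1−k⁴), so d_s = 114·(1−0.774⁴)^(1/3) = 98.30 mm.
Area ratio A_h/A_s = d_o²(1−k²)/d_s² = (1−k²)/(1−k⁴)^(2/3) = 0.5392.
Mass saving = 1 − 0.5392 = 46.1 %.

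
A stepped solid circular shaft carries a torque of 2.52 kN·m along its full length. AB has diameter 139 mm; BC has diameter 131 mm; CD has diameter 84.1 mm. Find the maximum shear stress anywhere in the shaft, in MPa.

Under the same torque, τ_max = 16T/(πd³) is largest where d is smallest — segment CD (d = 84.1 mm).
τ_max = 16·2520/(π·(0.0841)³) = 2.158×10^7 Pa.

21.6 MPa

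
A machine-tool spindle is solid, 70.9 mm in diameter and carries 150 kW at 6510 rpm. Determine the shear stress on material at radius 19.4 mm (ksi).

0.250 ksi

ω = 2π·6510/60 = 681.7 rad/s, so T = P/ω = 150×10³ / 681.7 = 220.0 N·m.
J = πd⁴/32 = π(0.0709)⁴/32 = 2.481×10^-6 m⁴.
Shear stress varies linearly with radius: τ = T·r/J = 220.0 × 0.0194 / 2.481×10^-6 = 1.721×10^6 Pa.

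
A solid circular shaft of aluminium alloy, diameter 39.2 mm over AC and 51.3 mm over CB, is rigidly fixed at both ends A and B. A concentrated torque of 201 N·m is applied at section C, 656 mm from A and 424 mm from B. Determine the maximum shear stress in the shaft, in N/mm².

6.21 N/mm²

Compatibility: T_A·a/J_AC = T_B·b/J_CB with T_A + T_B = T₀.
J_AC = 2.32×10^-7 m⁴, J_CB = 6.80×10^-7 m⁴, so T_A = T₀·(J_AC/a)/((J_AC/a)+(J_CB/b)) = 36.29 N·m, T_B = 164.7 N·m.
τ in each portion: τ_AC = 3.07×10^6 Pa, τ_CB = 6.21×10^6 Pa; maximum is in CB.
τ_max = T_CB·r/J = 164.7·0.0256/6.80×10^-7 = 6.213×10^6 Pa.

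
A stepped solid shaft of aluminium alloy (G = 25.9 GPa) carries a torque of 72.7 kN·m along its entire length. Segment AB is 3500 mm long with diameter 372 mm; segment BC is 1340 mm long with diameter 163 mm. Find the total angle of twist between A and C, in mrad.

J_AB = π(0.372)⁴/32 = 1.88×10^-3 m⁴; J_BC = π(0.163)⁴/32 = 6.93×10^-5 m⁴.
θ = (T/G)·Σ L_i/J_i = (72700/25.9×10⁹)·(3.50/1.88×10^-3 + 1.34/6.93×10^-5) = 0.05950 rad.

59.5 mrad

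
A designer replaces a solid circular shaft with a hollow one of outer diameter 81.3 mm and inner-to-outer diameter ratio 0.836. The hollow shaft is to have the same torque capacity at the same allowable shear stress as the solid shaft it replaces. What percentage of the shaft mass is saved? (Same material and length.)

52.9 %

Equal τ_max and T ⇒ the solid shaft needs d_s³ = d_o³(1−k⁴), so d_s = 81.3·(1−0.836⁴)^(1/3) = 65.02 mm.
Area ratio A_h/A_s = d_o²(1−k²)/d_s² = (1−k²)/(1−k⁴)^(2/3) = 0.4708.
Mass saving = 1 − 0.4708 = 52.9 %.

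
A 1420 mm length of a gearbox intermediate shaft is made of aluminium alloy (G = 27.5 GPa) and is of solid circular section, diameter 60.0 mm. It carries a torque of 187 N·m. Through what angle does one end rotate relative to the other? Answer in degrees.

J = πd⁴/32 = π(0.0600)⁴/32 = 1.272×10^-6 m⁴.
θ = T·L/(G·J) = 187.0 × 1.42 / (27.5×10⁹ × 1.272×10^-6) = 7.589×10^-3 rad.

0.435°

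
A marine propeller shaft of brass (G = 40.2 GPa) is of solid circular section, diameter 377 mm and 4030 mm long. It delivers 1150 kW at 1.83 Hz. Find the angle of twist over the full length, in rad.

ω = 2π·1.83 = 11.50 rad/s, so T = P/ω = 1150×10³ / 11.50 = 100000 N·m.
J = πd⁴/32 = π(0.377)⁴/32 = 1.983×10^-3 m⁴.
θ = T·L/(G·J) = 100000 × 4.03 / (40.2×10⁹ × 1.983×10^-3) = 5.056×10^-3 rad.

0.00506 rad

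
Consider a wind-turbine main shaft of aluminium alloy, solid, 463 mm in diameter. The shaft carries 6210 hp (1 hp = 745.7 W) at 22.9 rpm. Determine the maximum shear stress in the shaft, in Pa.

ω = 2π·22.9/60 = 2.398 rad/s, so T = P/ω = 6210×745.7 / 2.398 = 1.931e6 N·m.
J = πd⁴/32 = π(0.463)⁴/32 = 4.512×10^-3 m⁴.
τ_max = T·r/J = 1.931e6 × 0.232 / 4.512×10^-3 = 9.909×10^7 Pa.

9.91e7 Pa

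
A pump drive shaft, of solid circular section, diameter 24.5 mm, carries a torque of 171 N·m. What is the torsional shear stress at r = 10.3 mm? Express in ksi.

7.22 ksi

J = πd⁴/32 = π(0.0245)⁴/32 = 3.537×10^-8 m⁴.
Shear stress varies linearly with radius: τ = T·r/J = 171.0 × 0.0103 / 3.537×10^-8 = 4.979×10^7 Pa.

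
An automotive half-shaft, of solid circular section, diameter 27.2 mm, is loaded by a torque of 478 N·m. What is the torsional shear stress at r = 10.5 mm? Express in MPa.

93.4 MPa

J = πd⁴/32 = π(0.0272)⁴/32 = 5.374×10^-8 m⁴.
Shear stress varies linearly with radius: τ = T·r/J = 478.0 × 0.0105 / 5.374×10^-8 = 9.340×10^7 Pa.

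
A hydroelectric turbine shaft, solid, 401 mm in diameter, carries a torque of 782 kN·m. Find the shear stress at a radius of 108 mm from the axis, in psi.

J = πd⁴/32 = π(0.401)⁴/32 = 2.539×10^-3 m⁴.
Shear stress varies linearly with radius: τ = T·r/J = 782000 × 0.108 / 2.539×10^-3 = 3.327×10^7 Pa.

4830 psi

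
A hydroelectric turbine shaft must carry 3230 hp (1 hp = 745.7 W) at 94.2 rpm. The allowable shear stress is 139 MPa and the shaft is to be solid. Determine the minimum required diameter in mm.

ω = 2π·94.2/60 = 9.865 rad/s, so T = P/ω = 3230×745.7 / 9.865 = 244200 N·m.
For a solid shaft τ_max = 16T/(πd³), so d = (16T/(π τ_allow))^(1/3) = (16·244200/(π·1.39×10^8))^(1/3) = 0.2076 m.

208 mm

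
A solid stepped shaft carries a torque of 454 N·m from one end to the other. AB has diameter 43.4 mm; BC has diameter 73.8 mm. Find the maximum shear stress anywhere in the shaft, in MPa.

Under the same torque, τ_max = 16T/(πd³) is largest where d is smallest — segment AB (d = 43.4 mm).
τ_max = 16·454.0/(π·(0.0434)³) = 2.829×10^7 Pa.

28.3 MPa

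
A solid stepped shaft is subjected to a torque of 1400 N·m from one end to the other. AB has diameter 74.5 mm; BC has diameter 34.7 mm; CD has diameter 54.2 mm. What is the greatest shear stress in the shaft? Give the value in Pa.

Under the same torque, τ_max = 16T/(πd³) is largest where d is smallest — segment BC (d = 34.7 mm).
τ_max = 16·1400/(π·(0.0347)³) = 1.707×10^8 Pa.

1.71e8 Pa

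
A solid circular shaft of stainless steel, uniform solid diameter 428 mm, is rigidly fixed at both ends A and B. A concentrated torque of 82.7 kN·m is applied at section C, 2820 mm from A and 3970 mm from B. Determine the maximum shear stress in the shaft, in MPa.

With uniform GJ and both ends fixed, compatibility θ_AC = θ_CB gives T_A·a = T_B·b, together with T_A + T_B = T₀.
T_A = T₀·b/(a+b) = 82700·3970/6790 = 48350 N·m; T_B = 34350 N·m.
τ in each portion: τ_AC = 3.14×10^6 Pa, τ_CB = 2.23×10^6 Pa; maximum is in AC.
τ_max = T_AC·r/J = 48350·0.214/3.29×10^-3 = 3.141×10^6 Pa.

3.14 MPa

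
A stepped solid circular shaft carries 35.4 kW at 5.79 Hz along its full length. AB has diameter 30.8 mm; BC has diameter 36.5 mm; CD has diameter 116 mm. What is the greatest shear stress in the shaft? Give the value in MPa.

170 MPa

ω = 2π·5.79 = 36.38 rad/s, so T = P/ω = 35.4×10³ / 36.38 = 973.1 N·m.
Under the same torque, τ_max = 16T/(πd³) is largest where d is smallest — segment AB (d = 30.8 mm).
τ_max = 16·973.1/(π·(0.0308)³) = 1.696×10^8 Pa.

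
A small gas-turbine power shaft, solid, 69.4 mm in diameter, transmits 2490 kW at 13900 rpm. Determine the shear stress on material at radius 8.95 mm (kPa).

6720 kPa

ω = 2π·13900/60 = 1456 rad/s, so T = P/ω = 2490×10³ / 1456 = 1711 N·m.
J = πd⁴/32 = π(0.0694)⁴/32 = 2.277×10^-6 m⁴.
Shear stress varies linearly with radius: τ = T·r/J = 1711 × 0.00895 / 2.277×10^-6 = 6.723×10^6 Pa.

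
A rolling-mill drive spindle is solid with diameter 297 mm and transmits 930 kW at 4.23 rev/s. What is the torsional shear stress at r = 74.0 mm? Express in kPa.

ω = 2π·4.23 = 26.58 rad/s, so T = P/ω = 930×10³ / 26.58 = 34990 N·m.
J = πd⁴/32 = π(0.297)⁴/32 = 7.639×10^-4 m⁴.
Shear stress varies linearly with radius: τ = T·r/J = 34990 × 0.0740 / 7.639×10^-4 = 3.390×10^6 Pa.

3390 kPa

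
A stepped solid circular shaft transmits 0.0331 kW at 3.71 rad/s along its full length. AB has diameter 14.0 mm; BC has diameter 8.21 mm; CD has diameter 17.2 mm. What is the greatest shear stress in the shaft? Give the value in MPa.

82.1 MPa

ω = 3.71 rad/s, so T = P/ω = 0.0331×10³ / 3.710 = 8.922 N·m.
Under the same torque, τ_max = 16T/(πd³) is largest where d is smallest — segment BC (d = 8.21 mm).
τ_max = 16·8.922/(π·(0.00821)³) = 8.211×10^7 Pa.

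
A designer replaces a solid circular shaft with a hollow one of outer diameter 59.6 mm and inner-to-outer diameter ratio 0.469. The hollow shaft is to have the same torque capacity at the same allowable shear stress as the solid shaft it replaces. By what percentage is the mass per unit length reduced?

19.4 %

Equal τ_max and T ⇒ the solid shaft needs d_s³ = d_o³(1−k⁴), so d_s = 59.6·(1−0.469⁴)^(1/3) = 58.62 mm.
Area ratio A_h/A_s = d_o²(1−k²)/d_s² = (1−k²)/(1−k⁴)^(2/3) = 0.8063.
Mass saving = 1 − 0.8063 = 19.4 %.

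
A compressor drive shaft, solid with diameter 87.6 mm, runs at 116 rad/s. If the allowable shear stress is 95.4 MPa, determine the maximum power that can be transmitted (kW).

1460 kW

J = πd⁴/32 = π(0.0876)⁴/32 = 5.781×10^-6 m⁴.
T_max = τ_allow·J/r = 9.54×10^7 × 5.781×10^-6 / 0.0438 = 12590 N·m.
ω = 116 rad/s, so P_max = T_max·ω = 1.461×10^6 W.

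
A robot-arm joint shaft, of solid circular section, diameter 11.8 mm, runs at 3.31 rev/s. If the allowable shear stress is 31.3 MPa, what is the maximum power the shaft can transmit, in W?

210 W

J = πd⁴/32 = π(0.0118)⁴/32 = 1.903×10^-9 m⁴.
T_max = τ_allow·J/r = 3.13×10^7 × 1.903×10^-9 / 0.00590 = 10.10 N·m.
ω = 2π·3.31 = 20.80 rad/s, so P_max = T_max·ω = 210.0 W.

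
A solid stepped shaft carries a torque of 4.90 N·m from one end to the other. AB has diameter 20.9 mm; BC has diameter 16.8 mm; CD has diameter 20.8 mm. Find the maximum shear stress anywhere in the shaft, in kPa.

5260 kPa

Under the same torque, τ_max = 16T/(πd³) is largest where d is smallest — segment BC (d = 16.8 mm).
τ_max = 16·4.900/(π·(0.0168)³) = 5.263×10^6 Pa.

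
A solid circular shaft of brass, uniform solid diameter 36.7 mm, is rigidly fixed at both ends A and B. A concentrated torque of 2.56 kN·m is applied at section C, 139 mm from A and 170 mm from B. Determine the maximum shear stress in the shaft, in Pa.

1.45e8 Pa

With uniform GJ and both ends fixed, compatibility θ_AC = θ_CB gives T_A·a = T_B·b, together with T_A + T_B = T₀.
T_A = T₀·b/(a+b) = 2560·170/309.0 = 1408 N·m; T_B = 1152 N·m.
τ in each portion: τ_AC = 1.45×10^8 Pa, τ_CB = 1.19×10^8 Pa; maximum is in AC.
τ_max = T_AC·r/J = 1408·0.0184/1.78×10^-7 = 1.451×10^8 Pa.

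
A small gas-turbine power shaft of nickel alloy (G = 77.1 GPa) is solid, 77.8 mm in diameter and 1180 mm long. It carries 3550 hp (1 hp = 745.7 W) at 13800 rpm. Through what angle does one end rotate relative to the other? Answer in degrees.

ω = 2π·13800/60 = 1445 rad/s, so T = P/ω = 3550×745.7 / 1445 = 1832 N·m.
J = πd⁴/32 = π(0.0778)⁴/32 = 3.597×10^-6 m⁴.
θ = T·L/(G·J) = 1832 × 1.18 / (77.1×10⁹ × 3.597×10^-6) = 7.795×10^-3 rad.

0.447°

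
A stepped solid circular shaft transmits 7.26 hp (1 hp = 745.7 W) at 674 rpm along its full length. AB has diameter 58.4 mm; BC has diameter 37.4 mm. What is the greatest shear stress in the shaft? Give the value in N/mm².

7.47 N/mm²

ω = 2π·674/60 = 70.58 rad/s, so T = P/ω = 7.26×745.7 / 70.58 = 76.70 N·m.
Under the same torque, τ_max = 16T/(πd³) is largest where d is smallest — segment BC (d = 37.4 mm).
τ_max = 16·76.70/(π·(0.0374)³) = 7.467×10^6 Pa.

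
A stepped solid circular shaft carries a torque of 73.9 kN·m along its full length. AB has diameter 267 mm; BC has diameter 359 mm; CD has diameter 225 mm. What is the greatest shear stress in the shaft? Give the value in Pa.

Under the same torque, τ_max = 16T/(πd³) is largest where d is smallest — segment CD (d = 225 mm).
τ_max = 16·73900/(π·(0.225)³) = 3.304×10^7 Pa.

3.30e7 Pa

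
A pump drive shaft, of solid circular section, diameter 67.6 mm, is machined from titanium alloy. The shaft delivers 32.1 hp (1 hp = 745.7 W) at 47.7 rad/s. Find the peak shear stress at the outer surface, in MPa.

8.27 MPa

ω = 47.7 rad/s, so T = P/ω = 32.1×745.7 / 47.70 = 501.8 N·m.
J = πd⁴/32 = π(0.0676)⁴/32 = 2.050×10^-6 m⁴.
τ_max = T·r/J = 501.8 × 0.0338 / 2.050×10^-6 = 8.273×10^6 Pa.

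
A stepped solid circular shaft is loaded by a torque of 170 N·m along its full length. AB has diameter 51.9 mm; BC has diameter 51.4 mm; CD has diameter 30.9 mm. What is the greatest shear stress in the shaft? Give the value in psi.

Under the same torque, τ_max = 16T/(πd³) is largest where d is smallest — segment CD (d = 30.9 mm).
τ_max = 16·170.0/(π·(0.0309)³) = 2.935×10^7 Pa.

4260 psi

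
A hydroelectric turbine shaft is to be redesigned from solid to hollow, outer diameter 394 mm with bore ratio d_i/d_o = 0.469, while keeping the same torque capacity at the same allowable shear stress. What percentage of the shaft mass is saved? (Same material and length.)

19.4 %

Equal τ_max and T ⇒ the solid shaft needs d_s³ = d_o³(1−k⁴), so d_s = 394·(1−0.469⁴)^(1/3) = 387.5 mm.
Area ratio A_h/A_s = d_o²(1−k²)/d_s² = (1−k²)/(1−k⁴)^(2/3) = 0.8063.
Mass saving = 1 − 0.8063 = 19.4 %.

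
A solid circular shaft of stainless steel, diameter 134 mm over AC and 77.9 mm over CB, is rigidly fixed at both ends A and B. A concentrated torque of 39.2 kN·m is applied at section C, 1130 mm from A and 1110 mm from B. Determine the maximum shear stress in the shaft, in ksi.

Compatibility: T_A·a/J_AC = T_B·b/J_CB with T_A + T_B = T₀.
J_AC = 3.17×10^-5 m⁴, J_CB = 3.62×10^-6 m⁴, so T_A = T₀·(J_AC/a)/((J_AC/a)+(J_CB/b)) = 35120 N·m, T_B = 4083 N·m.
τ in each portion: τ_AC = 7.43×10^7 Pa, τ_CB = 4.40×10^7 Pa; maximum is in AC.
τ_max = T_AC·r/J = 35120·0.0670/3.17×10^-5 = 7.433×10^7 Pa.

10.8 ksi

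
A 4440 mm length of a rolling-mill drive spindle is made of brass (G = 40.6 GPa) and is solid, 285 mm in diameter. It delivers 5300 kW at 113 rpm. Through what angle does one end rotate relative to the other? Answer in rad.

0.0756 rad

ω = 2π·113/60 = 11.83 rad/s, so T = P/ω = 5300×10³ / 11.83 = 447900 N·m.
J = πd⁴/32 = π(0.285)⁴/32 = 6.477×10^-4 m⁴.
θ = T·L/(G·J) = 447900 × 4.44 / (40.6×10⁹ × 6.477×10^-4) = 0.07562 rad.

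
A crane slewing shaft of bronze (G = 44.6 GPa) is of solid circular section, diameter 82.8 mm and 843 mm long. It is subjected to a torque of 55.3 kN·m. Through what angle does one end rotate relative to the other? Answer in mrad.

227 mrad

J = πd⁴/32 = π(0.0828)⁴/32 = 4.614×10^-6 m⁴.
θ = T·L/(G·J) = 55300 × 0.843 / (44.6×10⁹ × 4.614×10^-6) = 0.2265 rad.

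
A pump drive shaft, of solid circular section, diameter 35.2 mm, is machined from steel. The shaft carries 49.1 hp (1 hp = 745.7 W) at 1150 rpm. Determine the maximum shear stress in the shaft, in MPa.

ω = 2π·1150/60 = 120.4 rad/s, so T = P/ω = 49.1×745.7 / 120.4 = 304.0 N·m.
J = πd⁴/32 = π(0.0352)⁴/32 = 1.507×10^-7 m⁴.
τ_max = T·r/J = 304.0 × 0.0176 / 1.507×10^-7 = 3.550×10^7 Pa.

35.5 MPa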